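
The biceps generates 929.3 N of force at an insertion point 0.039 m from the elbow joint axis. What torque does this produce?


tau = F * d
tau = 929.3 * 0.039
tau = 36.2427 N*m

36.2427 N*m


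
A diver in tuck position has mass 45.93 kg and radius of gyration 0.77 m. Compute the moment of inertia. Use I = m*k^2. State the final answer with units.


I = m * k^2
I = 45.93 * 0.77^2
I = 45.93 * 0.5929 = 27.2319 kg*m^2

27.2319 kg*m^2


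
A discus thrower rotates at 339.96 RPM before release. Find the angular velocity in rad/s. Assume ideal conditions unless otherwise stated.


omega = RPM * 2 * pi / 60
omega = 339.96 * 2 * 3.14159 / 60
omega = 2136.0317 / 60 = 35.6005 rad/s

35.6005 rad/s


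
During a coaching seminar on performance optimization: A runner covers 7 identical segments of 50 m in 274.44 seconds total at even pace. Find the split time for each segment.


Split time = total_time / n_laps = 274.44 / 7
Split time = 39.2057 s per lap

39.2057 s


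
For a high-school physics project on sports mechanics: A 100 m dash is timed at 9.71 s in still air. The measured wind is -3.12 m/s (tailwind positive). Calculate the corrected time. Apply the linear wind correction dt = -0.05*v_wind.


dt = -0.05 * v_wind = -0.05 * -3.12 = 0.156 s
t_corrected = t_still + dt = 9.71 + (0.156)
t_corrected = 9.866 s

9.866 s


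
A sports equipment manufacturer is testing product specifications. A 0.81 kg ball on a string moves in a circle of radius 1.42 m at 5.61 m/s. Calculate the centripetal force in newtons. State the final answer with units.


Fc = m * v^2 / r
v^2 = 5.61^2 = 31.4721
Fc = 0.81 * 31.4721 / 1.42
Fc = 25.4924 / 1.42 = 17.9524 N

17.9524 N


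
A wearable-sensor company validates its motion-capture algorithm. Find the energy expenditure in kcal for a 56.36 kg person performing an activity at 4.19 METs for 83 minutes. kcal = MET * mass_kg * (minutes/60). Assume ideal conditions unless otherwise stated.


kcal = MET * mass * time_hr
Convert time: 83 min = 1.3833 hr
kcal = 4.19 * 56.36 * 1.3833
kcal = 326.672 kcal

326.672 kcal


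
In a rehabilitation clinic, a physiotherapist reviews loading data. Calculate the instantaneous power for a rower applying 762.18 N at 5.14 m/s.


P = F * v
P = 762.18 * 5.14
P = 3917.6052 W

3917.6052 W


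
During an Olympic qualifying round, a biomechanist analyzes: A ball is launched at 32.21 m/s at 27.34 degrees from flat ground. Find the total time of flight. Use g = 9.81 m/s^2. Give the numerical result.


T = 2*v*sin(theta)/g
sin(theta) = sin(27.34 deg) = 0.4593
T = 2*32.21*0.4593 / 9.81
T = 29.5862 / 9.81 = 3.0159 s

3.0159 s


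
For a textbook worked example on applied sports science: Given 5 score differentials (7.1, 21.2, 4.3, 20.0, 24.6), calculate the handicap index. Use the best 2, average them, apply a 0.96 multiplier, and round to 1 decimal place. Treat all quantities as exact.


All differentials: 7.1, 21.2, 4.3, 20.0, 24.6
Sorted: 4.3, 7.1, 20.0, 21.2, 24.6
Best 2: 4.3, 7.1
Average of best = 11.4 / 2 = 5.7
Raw index = 5.7 * 0.96 = 5.472
Handicap index = round(5.472, 1) = 5.5

5.5


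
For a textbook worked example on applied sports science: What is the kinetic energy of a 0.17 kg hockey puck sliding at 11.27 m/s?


KE = 0.5 * m * v^2
KE = 0.5 * 0.17 * 11.27^2
KE = 0.5 * 0.17 * 127.0129 = 10.7961 J

10.7961 J


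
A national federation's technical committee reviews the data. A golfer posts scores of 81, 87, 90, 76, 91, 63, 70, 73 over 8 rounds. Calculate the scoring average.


Average = sum / n
Sum = 631
Average = 631 / 8 = 78.875

78.875


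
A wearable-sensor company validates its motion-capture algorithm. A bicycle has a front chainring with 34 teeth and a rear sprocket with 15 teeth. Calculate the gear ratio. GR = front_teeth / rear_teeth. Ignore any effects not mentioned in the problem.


GR = front_teeth / rear_teeth
GR = 34 / 15
GR = 2.2667

2.2667


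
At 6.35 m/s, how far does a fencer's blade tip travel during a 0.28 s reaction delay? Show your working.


d = v * t
d = 6.35 * 0.28
d = 1.778 m

1.778 m


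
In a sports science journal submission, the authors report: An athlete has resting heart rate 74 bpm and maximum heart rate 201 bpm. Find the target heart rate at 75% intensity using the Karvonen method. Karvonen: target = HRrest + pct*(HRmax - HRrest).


Target = HRrest + pct*(HRmax - HRrest)
Heart rate reserve = HRmax - HRrest = 201 - 74 = 127 bpm
Fraction = 75% = 0.75
Target = 74 + 0.75 * 127
Target = 74 + 95.25 = 169.25 bpm

169.25 bpm


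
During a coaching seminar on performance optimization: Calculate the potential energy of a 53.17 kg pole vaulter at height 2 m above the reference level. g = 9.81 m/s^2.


PE = m * g * h
PE = 53.17 * 9.81 * 2
PE = 521.5977 * 2 = 1043.1954 J

1043.1954 J


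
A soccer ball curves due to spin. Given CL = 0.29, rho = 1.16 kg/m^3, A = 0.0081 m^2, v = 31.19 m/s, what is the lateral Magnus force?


FM = 0.5 * CL * rho * A * v^2
FM = 0.5 * 0.29 * 1.16 * 0.0081 * 31.19^2
v^2 = 972.8161
FM = 0.5 * 0.29 * 1.16 * 0.0081 * 972.8161 = 1.3254 N

1.3254 N


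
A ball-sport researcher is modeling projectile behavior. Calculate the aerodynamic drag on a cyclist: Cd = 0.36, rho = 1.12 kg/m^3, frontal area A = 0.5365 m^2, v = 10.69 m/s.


Fd = 0.5 * Cd * rho * A * v^2
Fd = 0.5 * 0.36 * 1.12 * 0.5365 * 10.69^2
v^2 = 114.2761
Fd = 0.5 * 0.36 * 1.12 * 0.5365 * 114.2761 = 12.3599 N

12.3599 N


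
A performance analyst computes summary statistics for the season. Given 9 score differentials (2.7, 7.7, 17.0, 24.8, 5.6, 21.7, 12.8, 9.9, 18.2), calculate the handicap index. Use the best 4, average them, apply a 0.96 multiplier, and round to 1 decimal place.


All differentials: 2.7, 7.7, 17.0, 24.8, 5.6, 21.7, 12.8, 9.9, 18.2
Sorted: 2.7, 5.6, 7.7, 9.9, 12.8, 17.0, 18.2, 21.7, 24.8
Best 4: 2.7, 5.6, 7.7, 9.9
Average of best = 25.9 / 4 = 6.475
Raw index = 6.475 * 0.96 = 6.216
Handicap index = round(6.216, 1) = 6.2

6.2


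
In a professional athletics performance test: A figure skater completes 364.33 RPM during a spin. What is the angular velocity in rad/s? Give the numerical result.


omega = RPM * 2 * pi / 60
omega = 364.33 * 2 * 3.14159 / 60
omega = 2289.1529 / 60 = 38.1525 rad/s

38.1525 rad/s


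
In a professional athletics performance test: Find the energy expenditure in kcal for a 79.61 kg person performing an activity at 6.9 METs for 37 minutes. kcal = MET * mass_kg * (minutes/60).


kcal = MET * mass * time_hr
Convert time: 37 min = 0.6167 hr
kcal = 6.9 * 79.61 * 0.6167
kcal = 338.7405 kcal

338.7405 kcal


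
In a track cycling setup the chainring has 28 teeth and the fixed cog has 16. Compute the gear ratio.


GR = front_teeth / rear_teeth
GR = 28 / 16
GR = 1.75

1.75


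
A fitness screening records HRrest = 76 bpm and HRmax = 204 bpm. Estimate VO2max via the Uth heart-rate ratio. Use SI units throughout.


VO2max = 15.3 * HRmax / HRrest
VO2max = 15.3 * 204 / 76
VO2max = 3121.2 / 76 = 41.0684 mL/kg/min

41.0684 mL/kg/min


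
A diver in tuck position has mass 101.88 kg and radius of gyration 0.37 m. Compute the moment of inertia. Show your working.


I = m * k^2
I = 101.88 * 0.37^2
I = 101.88 * 0.1369 = 13.9474 kg*m^2

13.9474 kg*m^2


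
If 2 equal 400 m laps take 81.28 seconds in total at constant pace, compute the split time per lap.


Split time = total_time / n_laps = 81.28 / 2
Split time = 40.64 s per lap

40.64 s


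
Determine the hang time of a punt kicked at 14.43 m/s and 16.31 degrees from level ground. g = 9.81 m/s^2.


T = 2*v*sin(theta)/g
sin(theta) = sin(16.31 deg) = 0.2808
T = 2*14.43*0.2808 / 9.81
T = 8.1049 / 9.81 = 0.8262 s

0.8262 s


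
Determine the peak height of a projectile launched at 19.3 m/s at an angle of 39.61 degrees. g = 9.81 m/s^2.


H = (v*sin(theta))^2 / (2*g)
vy = v*sin(theta) = 19.3 * sin(39.61 deg) = 12.3049 m/s
H = vy^2 / (2*g) = 151.41 / (2*9.81)
H = 151.41 / 19.62 = 7.7171 m

7.7171 m


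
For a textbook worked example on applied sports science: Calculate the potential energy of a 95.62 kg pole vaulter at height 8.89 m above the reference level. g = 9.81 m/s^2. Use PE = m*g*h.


PE = m * g * h
PE = 95.62 * 9.81 * 8.89
PE = 938.0322 * 8.89 = 8339.1063 J

8339.1063 J


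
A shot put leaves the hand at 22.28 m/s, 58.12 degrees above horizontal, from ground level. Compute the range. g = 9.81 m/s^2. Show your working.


R = v^2 * sin(2*theta) / g
Convert angle to radians: theta = 58.12 deg = 1.0144 rad
sin(2*theta) = sin(2.0288) = 0.8969
R = 22.28^2 * 0.8969 / 9.81
R = 496.3984 * 0.8969 / 9.81 = 45.3868 m

45.3868 m


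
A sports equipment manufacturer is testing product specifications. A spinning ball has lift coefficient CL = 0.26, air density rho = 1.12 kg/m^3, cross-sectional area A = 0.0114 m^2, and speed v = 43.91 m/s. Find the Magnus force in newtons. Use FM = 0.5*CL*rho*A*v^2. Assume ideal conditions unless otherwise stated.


FM = 0.5 * CL * rho * A * v^2
FM = 0.5 * 0.26 * 1.12 * 0.0114 * 43.91^2
v^2 = 1928.0881
FM = 0.5 * 0.26 * 1.12 * 0.0114 * 1928.0881 = 3.2003 N

3.2003 N


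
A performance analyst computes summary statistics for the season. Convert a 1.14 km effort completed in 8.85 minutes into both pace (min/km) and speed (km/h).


Pace = time / distance = 8.85 min / 1.14 km = 7.7632 min/km
Speed = distance / time_in_hours = 1.14 / 0.1475 hr
Speed = 7.7288 km/h

7.7632 min/km, 7.7288 km/h


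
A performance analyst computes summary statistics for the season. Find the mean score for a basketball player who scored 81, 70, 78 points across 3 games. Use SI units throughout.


Average = sum / n
Sum = 229
Average = 229 / 3 = 76.3333

76.3333


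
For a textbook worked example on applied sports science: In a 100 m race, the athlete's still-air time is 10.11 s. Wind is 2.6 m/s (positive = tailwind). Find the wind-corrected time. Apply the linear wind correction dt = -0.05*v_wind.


dt = -0.05 * v_wind = -0.05 * 2.6 = -0.13 s
t_corrected = t_still + dt = 10.11 + (-0.13)
t_corrected = 9.98 s

9.98 s


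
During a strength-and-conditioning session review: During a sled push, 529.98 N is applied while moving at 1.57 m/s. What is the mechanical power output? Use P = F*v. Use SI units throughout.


P = F * v
P = 529.98 * 1.57
P = 832.0686 W

832.0686 W


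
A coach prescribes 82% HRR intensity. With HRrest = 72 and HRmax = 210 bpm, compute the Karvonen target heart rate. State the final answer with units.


Target = HRrest + pct*(HRmax - HRrest)
Heart rate reserve = HRmax - HRrest = 210 - 72 = 138 bpm
Fraction = 82% = 0.82
Target = 72 + 0.82 * 138
Target = 72 + 113.16 = 185.16 bpm

185.16 bpm


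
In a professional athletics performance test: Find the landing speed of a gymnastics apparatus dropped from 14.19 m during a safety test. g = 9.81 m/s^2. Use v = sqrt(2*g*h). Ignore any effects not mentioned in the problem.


v = sqrt(2 * g * h)
v = sqrt(2 * 9.81 * 14.19)
v = sqrt(278.4078) = 16.6856 m/s

16.6856 m/s


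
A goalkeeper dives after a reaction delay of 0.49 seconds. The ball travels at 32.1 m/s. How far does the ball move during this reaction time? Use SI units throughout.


d = v * t
d = 32.1 * 0.49
d = 15.729 m

15.729 m


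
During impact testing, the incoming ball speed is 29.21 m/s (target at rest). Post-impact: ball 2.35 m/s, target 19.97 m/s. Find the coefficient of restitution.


e = (v2_after - v1_after) / (v1_before - v2_before)
Numerator = 19.97 - 2.35 = 17.62
Denominator = 29.21 - 0 = 29.21
e = 17.62 / 29.21 = 0.6032

0.6032


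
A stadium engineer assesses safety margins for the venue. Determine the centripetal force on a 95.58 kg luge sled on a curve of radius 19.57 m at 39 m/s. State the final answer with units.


Fc = m * v^2 / r
v^2 = 39^2 = 1521
Fc = 95.58 * 1521 / 19.57
Fc = 145377.18 / 19.57 = 7428.5733 N

7428.5733 N


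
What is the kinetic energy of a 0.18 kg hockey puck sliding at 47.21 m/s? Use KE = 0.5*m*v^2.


KE = 0.5 * m * v^2
KE = 0.5 * 0.18 * 47.21^2
KE = 0.5 * 0.18 * 2228.7841 = 200.5906 J

200.5906 J


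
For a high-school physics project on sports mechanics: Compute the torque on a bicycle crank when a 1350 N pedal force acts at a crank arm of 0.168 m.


tau = F * d
tau = 1350 * 0.168
tau = 226.8 N*m

226.8 N*m


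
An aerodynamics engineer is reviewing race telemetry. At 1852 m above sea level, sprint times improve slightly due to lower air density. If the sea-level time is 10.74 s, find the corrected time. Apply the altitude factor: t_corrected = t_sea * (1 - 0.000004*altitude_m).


Correction factor = 1 - 0.000004 * 1852 = 0.992592
t_corrected = t_sea * factor = 10.74 * 0.992592
t_corrected = 10.6604 s

10.6604 s


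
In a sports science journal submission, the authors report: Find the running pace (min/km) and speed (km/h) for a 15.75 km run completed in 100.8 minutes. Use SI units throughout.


Pace = time / distance = 100.8 min / 15.75 km = 6.4 min/km
Speed = distance / time_in_hours = 15.75 / 1.68 hr
Speed = 9.375 km/h

6.4 min/km, 9.375 km/h


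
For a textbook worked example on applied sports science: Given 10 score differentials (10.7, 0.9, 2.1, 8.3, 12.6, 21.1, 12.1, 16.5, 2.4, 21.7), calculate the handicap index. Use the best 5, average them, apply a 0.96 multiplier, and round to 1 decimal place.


All differentials: 10.7, 0.9, 2.1, 8.3, 12.6, 21.1, 12.1, 16.5, 2.4, 21.7
Sorted: 0.9, 2.1, 2.4, 8.3, 10.7, 12.1, 12.6, 16.5, 21.1, 21.7
Best 5: 0.9, 2.1, 2.4, 8.3, 10.7
Average of best = 24.4 / 5 = 4.88
Raw index = 4.88 * 0.96 = 4.6848
Handicap index = round(4.6848, 1) = 4.7

4.7


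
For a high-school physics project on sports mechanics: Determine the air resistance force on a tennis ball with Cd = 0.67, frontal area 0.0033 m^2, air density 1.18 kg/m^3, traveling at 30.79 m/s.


Fd = 0.5 * Cd * rho * A * v^2
Fd = 0.5 * 0.67 * 1.18 * 0.0033 * 30.79^2
v^2 = 948.0241
Fd = 0.5 * 0.67 * 1.18 * 0.0033 * 948.0241 = 1.2367 N

1.2367 N


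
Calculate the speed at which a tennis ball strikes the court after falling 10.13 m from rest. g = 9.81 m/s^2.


v = sqrt(2 * g * h)
v = sqrt(2 * 9.81 * 10.13)
v = sqrt(198.7506) = 14.0979 m/s

14.0979 m/s


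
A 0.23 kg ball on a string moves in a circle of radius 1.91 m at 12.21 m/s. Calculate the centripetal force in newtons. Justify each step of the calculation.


Fc = m * v^2 / r
v^2 = 12.21^2 = 149.0841
Fc = 0.23 * 149.0841 / 1.91
Fc = 34.2893 / 1.91 = 17.9525 N

17.9525 N


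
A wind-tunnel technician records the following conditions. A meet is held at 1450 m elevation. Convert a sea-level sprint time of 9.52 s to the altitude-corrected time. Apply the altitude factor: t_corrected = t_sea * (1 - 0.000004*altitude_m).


Correction factor = 1 - 0.000004 * 1450 = 0.9942
t_corrected = t_sea * factor = 9.52 * 0.9942
t_corrected = 9.4648 s

9.4648 s


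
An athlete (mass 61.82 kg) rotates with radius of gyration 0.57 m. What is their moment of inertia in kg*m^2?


I = m * k^2
I = 61.82 * 0.57^2
I = 61.82 * 0.3249 = 20.0853 kg*m^2

20.0853 kg*m^2


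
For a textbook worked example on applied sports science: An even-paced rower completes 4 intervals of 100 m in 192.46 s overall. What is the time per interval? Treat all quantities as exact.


Split time = total_time / n_laps = 192.46 / 4
Split time = 48.115 s per lap

48.115 s


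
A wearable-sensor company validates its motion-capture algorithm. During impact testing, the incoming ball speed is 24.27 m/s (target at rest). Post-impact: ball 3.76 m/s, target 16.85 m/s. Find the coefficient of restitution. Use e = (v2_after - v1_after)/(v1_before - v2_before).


e = (v2_after - v1_after) / (v1_before - v2_before)
Numerator = 16.85 - 3.76 = 13.09
Denominator = 24.27 - 0 = 24.27
e = 13.09 / 24.27 = 0.5393

0.5393


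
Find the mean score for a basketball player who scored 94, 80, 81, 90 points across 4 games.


Average = sum / n
Sum = 345
Average = 345 / 4 = 86.25

86.25


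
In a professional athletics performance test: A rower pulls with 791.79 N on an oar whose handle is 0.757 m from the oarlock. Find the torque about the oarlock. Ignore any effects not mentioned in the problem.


tau = F * d
tau = 791.79 * 0.757
tau = 599.385 N*m

599.385 N*m


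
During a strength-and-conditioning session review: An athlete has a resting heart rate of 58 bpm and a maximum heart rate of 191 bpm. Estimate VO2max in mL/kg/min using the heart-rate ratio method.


VO2max = 15.3 * HRmax / HRrest
VO2max = 15.3 * 191 / 58
VO2max = 2922.3 / 58 = 50.3845 mL/kg/min

50.3845 mL/kg/min


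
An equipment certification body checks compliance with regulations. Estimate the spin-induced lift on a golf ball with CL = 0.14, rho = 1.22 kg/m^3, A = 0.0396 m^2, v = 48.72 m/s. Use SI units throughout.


FM = 0.5 * CL * rho * A * v^2
FM = 0.5 * 0.14 * 1.22 * 0.0396 * 48.72^2
v^2 = 2373.6384
FM = 0.5 * 0.14 * 1.22 * 0.0396 * 2373.6384 = 8.0273 N

8.0273 N


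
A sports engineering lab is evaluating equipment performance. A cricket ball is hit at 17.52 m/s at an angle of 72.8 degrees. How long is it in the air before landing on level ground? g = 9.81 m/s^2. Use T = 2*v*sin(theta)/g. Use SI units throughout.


T = 2*v*sin(theta)/g
sin(theta) = sin(72.8 deg) = 0.9553
T = 2*17.52*0.9553 / 9.81
T = 33.473 / 9.81 = 3.4121 s

3.4121 s


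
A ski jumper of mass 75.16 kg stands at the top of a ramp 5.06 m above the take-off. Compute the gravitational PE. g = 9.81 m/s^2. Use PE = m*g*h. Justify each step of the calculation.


PE = m * g * h
PE = 75.16 * 9.81 * 5.06
PE = 737.3196 * 5.06 = 3730.8372 J

3730.8372 J


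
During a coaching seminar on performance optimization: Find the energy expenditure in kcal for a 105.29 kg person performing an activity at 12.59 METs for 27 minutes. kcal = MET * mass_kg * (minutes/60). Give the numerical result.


kcal = MET * mass * time_hr
Convert time: 27 min = 0.45 hr
kcal = 12.59 * 105.29 * 0.45
kcal = 596.5205 kcal

596.5205 kcal


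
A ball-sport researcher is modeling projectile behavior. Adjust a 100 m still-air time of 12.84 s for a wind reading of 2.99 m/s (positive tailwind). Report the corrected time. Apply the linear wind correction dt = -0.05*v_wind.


dt = -0.05 * v_wind = -0.05 * 2.99 = -0.1495 s
t_corrected = t_still + dt = 12.84 + (-0.1495)
t_corrected = 12.6905 s

12.6905 s


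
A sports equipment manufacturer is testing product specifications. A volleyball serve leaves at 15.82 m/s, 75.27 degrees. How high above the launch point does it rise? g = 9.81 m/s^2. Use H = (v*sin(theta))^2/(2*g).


H = (v*sin(theta))^2 / (2*g)
vy = v*sin(theta) = 15.82 * sin(75.27 deg) = 15.3001 m/s
H = vy^2 / (2*g) = 234.0922 / (2*9.81)
H = 234.0922 / 19.62 = 11.9313 m

11.9313 m


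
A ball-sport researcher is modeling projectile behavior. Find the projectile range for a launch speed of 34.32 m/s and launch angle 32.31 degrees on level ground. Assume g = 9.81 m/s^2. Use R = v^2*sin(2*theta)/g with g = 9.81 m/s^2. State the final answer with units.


R = v^2 * sin(2*theta) / g
Convert angle to radians: theta = 32.31 deg = 0.5639 rad
sin(2*theta) = sin(1.1278) = 0.9035
R = 34.32^2 * 0.9035 / 9.81
R = 1177.8624 * 0.9035 / 9.81 = 108.4792 m

108.4792 m


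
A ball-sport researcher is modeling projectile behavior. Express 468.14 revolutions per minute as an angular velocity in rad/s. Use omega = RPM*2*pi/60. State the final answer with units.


omega = RPM * 2 * pi / 60
omega = 468.14 * 2 * 3.14159 / 60
omega = 2941.4104 / 60 = 49.0235 rad/s

49.0235 rad/s


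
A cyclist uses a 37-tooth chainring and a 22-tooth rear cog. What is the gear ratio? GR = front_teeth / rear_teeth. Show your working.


GR = front_teeth / rear_teeth
GR = 37 / 22
GR = 1.6818

1.6818


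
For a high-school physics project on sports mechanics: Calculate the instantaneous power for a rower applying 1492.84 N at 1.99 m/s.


P = F * v
P = 1492.84 * 1.99
P = 2970.7516 W

2970.7516 W


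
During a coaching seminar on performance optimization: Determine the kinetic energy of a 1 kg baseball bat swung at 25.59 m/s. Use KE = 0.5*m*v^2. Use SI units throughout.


KE = 0.5 * m * v^2
KE = 0.5 * 1 * 25.59^2
KE = 0.5 * 1 * 654.8481 = 327.4241 J

327.4241 J


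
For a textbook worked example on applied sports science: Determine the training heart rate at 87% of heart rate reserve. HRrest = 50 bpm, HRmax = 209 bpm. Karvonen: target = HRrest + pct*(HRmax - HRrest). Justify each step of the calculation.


Target = HRrest + pct*(HRmax - HRrest)
Heart rate reserve = HRmax - HRrest = 209 - 50 = 159 bpm
Fraction = 87% = 0.87
Target = 50 + 0.87 * 159
Target = 50 + 138.33 = 188.33 bpm

188.33 bpm


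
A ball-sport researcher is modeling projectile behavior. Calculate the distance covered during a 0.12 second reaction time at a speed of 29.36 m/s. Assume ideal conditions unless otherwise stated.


d = v * t
d = 29.36 * 0.12
d = 3.5232 m

3.5232 m


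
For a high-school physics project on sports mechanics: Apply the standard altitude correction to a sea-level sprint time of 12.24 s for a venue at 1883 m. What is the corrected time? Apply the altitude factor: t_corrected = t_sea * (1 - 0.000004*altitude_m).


Correction factor = 1 - 0.000004 * 1883 = 0.992468
t_corrected = t_sea * factor = 12.24 * 0.992468
t_corrected = 12.1478 s

12.1478 s


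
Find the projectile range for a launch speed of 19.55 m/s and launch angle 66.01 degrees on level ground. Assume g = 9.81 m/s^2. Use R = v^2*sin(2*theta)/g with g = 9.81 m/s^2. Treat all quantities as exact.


R = v^2 * sin(2*theta) / g
Convert angle to radians: theta = 66.01 deg = 1.1521 rad
sin(2*theta) = sin(2.3042) = 0.7429
R = 19.55^2 * 0.7429 / 9.81
R = 382.2025 * 0.7429 / 9.81 = 28.9442 m

28.9442 m


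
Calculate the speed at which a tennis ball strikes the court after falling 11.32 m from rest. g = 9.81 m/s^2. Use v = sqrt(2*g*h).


v = sqrt(2 * g * h)
v = sqrt(2 * 9.81 * 11.32)
v = sqrt(222.0984) = 14.903 m/s

14.903 m/s


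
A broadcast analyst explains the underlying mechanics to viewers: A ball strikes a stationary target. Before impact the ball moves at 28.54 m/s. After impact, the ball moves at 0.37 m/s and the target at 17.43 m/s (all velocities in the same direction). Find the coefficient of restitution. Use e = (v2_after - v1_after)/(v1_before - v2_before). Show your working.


e = (v2_after - v1_after) / (v1_before - v2_before)
Numerator = 17.43 - 0.37 = 17.06
Denominator = 28.54 - 0 = 28.54
e = 17.06 / 28.54 = 0.5978

0.5978


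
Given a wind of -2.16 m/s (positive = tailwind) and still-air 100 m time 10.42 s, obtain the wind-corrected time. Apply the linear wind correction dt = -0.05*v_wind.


dt = -0.05 * v_wind = -0.05 * -2.16 = 0.108 s
t_corrected = t_still + dt = 10.42 + (0.108)
t_corrected = 10.528 s

10.528 s


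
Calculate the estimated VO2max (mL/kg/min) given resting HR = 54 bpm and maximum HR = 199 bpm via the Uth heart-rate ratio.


VO2max = 15.3 * HRmax / HRrest
VO2max = 15.3 * 199 / 54
VO2max = 3044.7 / 54 = 56.3833 mL/kg/min

56.3833 mL/kg/min


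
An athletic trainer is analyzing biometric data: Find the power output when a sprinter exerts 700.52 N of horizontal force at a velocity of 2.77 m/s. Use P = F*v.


P = F * v
P = 700.52 * 2.77
P = 1940.4404 W

1940.4404 W


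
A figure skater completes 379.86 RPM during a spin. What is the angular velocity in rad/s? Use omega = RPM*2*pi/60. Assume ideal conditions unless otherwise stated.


omega = RPM * 2 * pi / 60
omega = 379.86 * 2 * 3.14159 / 60
omega = 2386.7308 / 60 = 39.7788 rad/s

39.7788 rad/s


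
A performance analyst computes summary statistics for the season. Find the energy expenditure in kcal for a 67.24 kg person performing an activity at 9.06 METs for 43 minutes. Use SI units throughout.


kcal = MET * mass * time_hr
Convert time: 43 min = 0.7167 hr
kcal = 9.06 * 67.24 * 0.7167
kcal = 436.5893 kcal

436.5893 kcal


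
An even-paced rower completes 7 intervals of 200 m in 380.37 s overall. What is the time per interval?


Split time = total_time / n_laps = 380.37 / 7
Split time = 54.3386 s per lap

54.3386 s


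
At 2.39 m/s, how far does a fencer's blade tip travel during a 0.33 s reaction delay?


d = v * t
d = 2.39 * 0.33
d = 0.7887 m

0.7887 m


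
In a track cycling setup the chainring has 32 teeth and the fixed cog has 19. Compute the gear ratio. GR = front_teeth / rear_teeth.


GR = front_teeth / rear_teeth
GR = 32 / 19
GR = 1.6842

1.6842


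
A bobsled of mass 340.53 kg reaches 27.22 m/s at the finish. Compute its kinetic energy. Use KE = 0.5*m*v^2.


KE = 0.5 * m * v^2
KE = 0.5 * 340.53 * 27.22^2
KE = 0.5 * 340.53 * 740.9284 = 126154.174 J

126154.174 J


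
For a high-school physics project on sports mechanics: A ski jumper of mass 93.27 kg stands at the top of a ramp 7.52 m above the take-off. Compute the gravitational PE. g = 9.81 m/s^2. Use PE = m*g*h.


PE = m * g * h
PE = 93.27 * 9.81 * 7.52
PE = 914.9787 * 7.52 = 6880.6398 J

6880.6398 J


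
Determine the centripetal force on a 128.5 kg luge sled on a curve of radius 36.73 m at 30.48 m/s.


Fc = m * v^2 / r
v^2 = 30.48^2 = 929.0304
Fc = 128.5 * 929.0304 / 36.73
Fc = 119380.4064 / 36.73 = 3250.2153 N

3250.2153 N


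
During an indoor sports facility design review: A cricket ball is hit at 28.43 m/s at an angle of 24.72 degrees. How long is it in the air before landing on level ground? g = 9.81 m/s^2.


T = 2*v*sin(theta)/g
sin(theta) = sin(24.72 deg) = 0.4182
T = 2*28.43*0.4182 / 9.81
T = 23.778 / 9.81 = 2.4238 s

2.4238 s


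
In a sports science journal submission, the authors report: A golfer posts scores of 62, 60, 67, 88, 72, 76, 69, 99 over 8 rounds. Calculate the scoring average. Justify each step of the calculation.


Average = sum / n
Sum = 593
Average = 593 / 8 = 74.125

74.125


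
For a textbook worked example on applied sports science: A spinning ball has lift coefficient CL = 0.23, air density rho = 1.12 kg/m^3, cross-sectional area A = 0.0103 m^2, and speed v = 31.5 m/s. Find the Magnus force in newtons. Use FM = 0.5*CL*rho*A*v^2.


FM = 0.5 * CL * rho * A * v^2
FM = 0.5 * 0.23 * 1.12 * 0.0103 * 31.5^2
v^2 = 992.25
FM = 0.5 * 0.23 * 1.12 * 0.0103 * 992.25 = 1.3164 N

1.3164 N


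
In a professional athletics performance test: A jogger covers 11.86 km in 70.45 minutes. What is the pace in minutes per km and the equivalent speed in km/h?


Pace = time / distance = 70.45 min / 11.86 km = 5.9401 min/km
Speed = distance / time_in_hours = 11.86 / 1.1742 hr
Speed = 10.1008 km/h

5.9401 min/km, 10.1008 km/h


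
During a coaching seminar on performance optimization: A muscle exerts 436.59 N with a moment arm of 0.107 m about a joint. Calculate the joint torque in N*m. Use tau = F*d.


tau = F * d
tau = 436.59 * 0.107
tau = 46.7151 N*m

46.7151 N*m


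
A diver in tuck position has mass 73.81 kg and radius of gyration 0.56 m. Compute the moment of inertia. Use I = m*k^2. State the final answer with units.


I = m * k^2
I = 73.81 * 0.56^2
I = 73.81 * 0.3136 = 23.1468 kg*m^2

23.1468 kg*m^2


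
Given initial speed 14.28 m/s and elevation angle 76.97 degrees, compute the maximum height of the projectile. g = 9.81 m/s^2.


H = (v*sin(theta))^2 / (2*g)
vy = v*sin(theta) = 14.28 * sin(76.97 deg) = 13.9123 m/s
H = vy^2 / (2*g) = 193.5527 / (2*9.81)
H = 193.5527 / 19.62 = 9.8651 m

9.8651 m


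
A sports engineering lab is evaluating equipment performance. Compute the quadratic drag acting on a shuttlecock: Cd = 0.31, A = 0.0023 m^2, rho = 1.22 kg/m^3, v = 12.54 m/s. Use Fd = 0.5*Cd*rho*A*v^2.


Fd = 0.5 * Cd * rho * A * v^2
Fd = 0.5 * 0.31 * 1.22 * 0.0023 * 12.54^2
v^2 = 157.2516
Fd = 0.5 * 0.31 * 1.22 * 0.0023 * 157.2516 = 0.0684 N

0.0684 N


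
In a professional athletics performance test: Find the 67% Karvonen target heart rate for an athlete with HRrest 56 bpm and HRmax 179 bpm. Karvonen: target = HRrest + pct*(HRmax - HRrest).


Target = HRrest + pct*(HRmax - HRrest)
Heart rate reserve = HRmax - HRrest = 179 - 56 = 123 bpm
Fraction = 67% = 0.67
Target = 56 + 0.67 * 123
Target = 56 + 82.41 = 138.41 bpm

138.41 bpm


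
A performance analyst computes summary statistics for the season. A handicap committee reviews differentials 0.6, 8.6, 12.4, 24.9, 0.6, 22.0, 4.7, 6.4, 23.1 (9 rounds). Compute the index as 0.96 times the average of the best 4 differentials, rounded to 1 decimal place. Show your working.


All differentials: 0.6, 8.6, 12.4, 24.9, 0.6, 22.0, 4.7, 6.4, 23.1
Sorted: 0.6, 0.6, 4.7, 6.4, 8.6, 12.4, 22.0, 23.1, 24.9
Best 4: 0.6, 0.6, 4.7, 6.4
Average of best = 12.3 / 4 = 3.075
Raw index = 3.075 * 0.96 = 2.952
Handicap index = round(2.952, 1) = 3.0

3.0


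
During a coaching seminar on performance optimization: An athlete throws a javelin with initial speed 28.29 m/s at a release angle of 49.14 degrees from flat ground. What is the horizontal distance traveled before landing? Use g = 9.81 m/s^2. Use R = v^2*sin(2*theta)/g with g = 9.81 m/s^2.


R = v^2 * sin(2*theta) / g
Convert angle to radians: theta = 49.14 deg = 0.8577 rad
sin(2*theta) = sin(1.7153) = 0.9896
R = 28.29^2 * 0.9896 / 9.81
R = 800.3241 * 0.9896 / 9.81 = 80.7321 m

80.7321 m


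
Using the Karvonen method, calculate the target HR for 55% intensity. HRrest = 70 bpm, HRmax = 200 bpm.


Target = HRrest + pct*(HRmax - HRrest)
Heart rate reserve = HRmax - HRrest = 200 - 70 = 130 bpm
Fraction = 55% = 0.55
Target = 70 + 0.55 * 130
Target = 70 + 71.5 = 141.5 bpm

141.5 bpm


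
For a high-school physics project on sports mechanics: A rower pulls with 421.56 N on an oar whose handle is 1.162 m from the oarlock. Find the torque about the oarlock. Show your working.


tau = F * d
tau = 421.56 * 1.162
tau = 489.8527 N*m

489.8527 N*m


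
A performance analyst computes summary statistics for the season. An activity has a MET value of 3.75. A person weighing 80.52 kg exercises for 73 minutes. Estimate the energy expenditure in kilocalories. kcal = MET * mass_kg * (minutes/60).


kcal = MET * mass * time_hr
Convert time: 73 min = 1.2167 hr
kcal = 3.75 * 80.52 * 1.2167
kcal = 367.3725 kcal

367.3725 kcal


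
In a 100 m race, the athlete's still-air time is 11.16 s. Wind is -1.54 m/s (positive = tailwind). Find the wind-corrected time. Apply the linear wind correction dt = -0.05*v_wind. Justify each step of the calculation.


dt = -0.05 * v_wind = -0.05 * -1.54 = 0.077 s
t_corrected = t_still + dt = 11.16 + (0.077)
t_corrected = 11.237 s

11.237 s


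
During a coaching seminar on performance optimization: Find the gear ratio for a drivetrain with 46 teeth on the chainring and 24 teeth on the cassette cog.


GR = front_teeth / rear_teeth
GR = 46 / 24
GR = 1.9167

1.9167


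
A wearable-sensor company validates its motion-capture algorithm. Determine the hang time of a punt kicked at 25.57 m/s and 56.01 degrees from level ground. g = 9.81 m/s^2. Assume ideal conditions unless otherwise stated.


T = 2*v*sin(theta)/g
sin(theta) = sin(56.01 deg) = 0.8291
T = 2*25.57*0.8291 / 9.81
T = 42.402 / 9.81 = 4.3223 s

4.3223 s


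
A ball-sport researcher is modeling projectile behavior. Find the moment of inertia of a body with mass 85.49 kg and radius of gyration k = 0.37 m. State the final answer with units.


I = m * k^2
I = 85.49 * 0.37^2
I = 85.49 * 0.1369 = 11.7036 kg*m^2

11.7036 kg*m^2


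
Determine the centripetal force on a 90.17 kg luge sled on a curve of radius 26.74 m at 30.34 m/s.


Fc = m * v^2 / r
v^2 = 30.34^2 = 920.5156
Fc = 90.17 * 920.5156 / 26.74
Fc = 83002.8917 / 26.74 = 3104.0722 N

3104.0722 N


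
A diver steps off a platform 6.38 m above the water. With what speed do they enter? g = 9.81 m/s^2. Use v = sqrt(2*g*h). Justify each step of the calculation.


v = sqrt(2 * g * h)
v = sqrt(2 * 9.81 * 6.38)
v = sqrt(125.1756) = 11.1882 m/s

11.1882 m/s


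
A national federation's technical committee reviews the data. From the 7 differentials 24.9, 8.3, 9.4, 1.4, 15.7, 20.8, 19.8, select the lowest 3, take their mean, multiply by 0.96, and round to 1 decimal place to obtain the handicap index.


All differentials: 24.9, 8.3, 9.4, 1.4, 15.7, 20.8, 19.8
Sorted: 1.4, 8.3, 9.4, 15.7, 19.8, 20.8, 24.9
Best 3: 1.4, 8.3, 9.4
Average of best = 19.1 / 3 = 6.3667
Raw index = 6.3667 * 0.96 = 6.112
Handicap index = round(6.112, 1) = 6.1

6.1


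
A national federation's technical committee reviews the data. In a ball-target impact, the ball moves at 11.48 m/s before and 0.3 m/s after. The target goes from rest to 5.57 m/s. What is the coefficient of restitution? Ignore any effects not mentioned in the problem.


e = (v2_after - v1_after) / (v1_before - v2_before)
Numerator = 5.57 - 0.3 = 5.27
Denominator = 11.48 - 0 = 11.48
e = 5.27 / 11.48 = 0.4591

0.4591


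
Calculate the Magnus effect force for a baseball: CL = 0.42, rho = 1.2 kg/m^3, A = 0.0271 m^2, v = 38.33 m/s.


FM = 0.5 * CL * rho * A * v^2
FM = 0.5 * 0.42 * 1.2 * 0.0271 * 38.33^2
v^2 = 1469.1889
FM = 0.5 * 0.42 * 1.2 * 0.0271 * 1469.1889 = 10.0334 N

10.0334 N


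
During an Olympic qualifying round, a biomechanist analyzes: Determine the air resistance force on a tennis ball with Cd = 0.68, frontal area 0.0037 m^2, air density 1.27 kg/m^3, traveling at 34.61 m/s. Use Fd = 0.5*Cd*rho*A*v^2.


Fd = 0.5 * Cd * rho * A * v^2
Fd = 0.5 * 0.68 * 1.27 * 0.0037 * 34.61^2
v^2 = 1197.8521
Fd = 0.5 * 0.68 * 1.27 * 0.0037 * 1197.8521 = 1.9138 N

1.9138 N


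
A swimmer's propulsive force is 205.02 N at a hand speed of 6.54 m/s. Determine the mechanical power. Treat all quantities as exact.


P = F * v
P = 205.02 * 6.54
P = 1340.8308 W

1340.8308 W


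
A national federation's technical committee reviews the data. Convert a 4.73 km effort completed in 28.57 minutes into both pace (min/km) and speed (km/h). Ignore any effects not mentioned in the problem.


Pace = time / distance = 28.57 min / 4.73 km = 6.0402 min/km
Speed = distance / time_in_hours = 4.73 / 0.4762 hr
Speed = 9.9335 km/h

6.0402 min/km, 9.9335 km/h


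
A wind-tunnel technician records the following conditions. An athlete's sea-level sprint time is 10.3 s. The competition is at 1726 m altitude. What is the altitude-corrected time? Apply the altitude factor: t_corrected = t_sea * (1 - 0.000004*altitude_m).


Correction factor = 1 - 0.000004 * 1726 = 0.993096
t_corrected = t_sea * factor = 10.3 * 0.993096
t_corrected = 10.2289 s

10.2289 s


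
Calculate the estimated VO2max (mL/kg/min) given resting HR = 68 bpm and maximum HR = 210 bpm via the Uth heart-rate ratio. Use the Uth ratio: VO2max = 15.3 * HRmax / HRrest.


VO2max = 15.3 * HRmax / HRrest
VO2max = 15.3 * 210 / 68
VO2max = 3213 / 68 = 47.25 mL/kg/min

47.25 mL/kg/min


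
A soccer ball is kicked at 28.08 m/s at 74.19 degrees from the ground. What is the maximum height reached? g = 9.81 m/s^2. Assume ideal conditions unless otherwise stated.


H = (v*sin(theta))^2 / (2*g)
vy = v*sin(theta) = 28.08 * sin(74.19 deg) = 27.0177 m/s
H = vy^2 / (2*g) = 729.9586 / (2*9.81)
H = 729.9586 / 19.62 = 37.2048 m

37.2048 m


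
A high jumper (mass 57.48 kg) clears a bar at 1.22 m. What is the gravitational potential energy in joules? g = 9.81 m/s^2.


PE = m * g * h
PE = 57.48 * 9.81 * 1.22
PE = 563.8788 * 1.22 = 687.9321 J

687.9321 J


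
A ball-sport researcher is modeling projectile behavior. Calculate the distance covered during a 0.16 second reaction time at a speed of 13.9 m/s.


d = v * t
d = 13.9 * 0.16
d = 2.224 m

2.224 m


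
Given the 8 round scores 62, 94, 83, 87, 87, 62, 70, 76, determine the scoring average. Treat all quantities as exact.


Average = sum / n
Sum = 621
Average = 621 / 8 = 77.625

77.625


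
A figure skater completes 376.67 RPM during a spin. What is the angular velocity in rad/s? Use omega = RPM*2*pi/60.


omega = RPM * 2 * pi / 60
omega = 376.67 * 2 * 3.14159 / 60
omega = 2366.6874 / 60 = 39.4448 rad/s

39.4448 rad/s


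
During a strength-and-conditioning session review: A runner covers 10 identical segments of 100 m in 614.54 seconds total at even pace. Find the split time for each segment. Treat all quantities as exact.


Split time = total_time / n_laps = 614.54 / 10
Split time = 61.454 s per lap

61.454 s


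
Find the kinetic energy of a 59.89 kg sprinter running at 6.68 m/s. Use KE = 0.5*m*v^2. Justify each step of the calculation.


KE = 0.5 * m * v^2
KE = 0.5 * 59.89 * 6.68^2
KE = 0.5 * 59.89 * 44.6224 = 1336.2178 J

1336.2178 J


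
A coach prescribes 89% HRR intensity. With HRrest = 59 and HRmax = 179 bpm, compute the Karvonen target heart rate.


Target = HRrest + pct*(HRmax - HRrest)
Heart rate reserve = HRmax - HRrest = 179 - 59 = 120 bpm
Fraction = 89% = 0.89
Target = 59 + 0.89 * 120
Target = 59 + 106.8 = 165.8 bpm

165.8 bpm


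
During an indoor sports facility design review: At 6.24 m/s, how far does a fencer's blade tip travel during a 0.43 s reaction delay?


d = v * t
d = 6.24 * 0.43
d = 2.6832 m

2.6832 m


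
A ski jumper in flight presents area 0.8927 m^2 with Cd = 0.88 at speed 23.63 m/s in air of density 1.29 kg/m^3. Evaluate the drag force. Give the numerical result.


Fd = 0.5 * Cd * rho * A * v^2
Fd = 0.5 * 0.88 * 1.29 * 0.8927 * 23.63^2
v^2 = 558.3769
Fd = 0.5 * 0.88 * 1.29 * 0.8927 * 558.3769 = 282.9276 N

282.9276 N


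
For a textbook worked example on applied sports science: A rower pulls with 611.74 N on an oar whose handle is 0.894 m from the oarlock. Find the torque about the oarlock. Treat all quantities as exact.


tau = F * d
tau = 611.74 * 0.894
tau = 546.8956 N*m

546.8956 N*m


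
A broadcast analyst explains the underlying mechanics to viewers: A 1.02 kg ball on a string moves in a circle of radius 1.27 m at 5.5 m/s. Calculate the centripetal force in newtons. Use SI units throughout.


Fc = m * v^2 / r
v^2 = 5.5^2 = 30.25
Fc = 1.02 * 30.25 / 1.27
Fc = 30.855 / 1.27 = 24.2953 N

24.2953 N


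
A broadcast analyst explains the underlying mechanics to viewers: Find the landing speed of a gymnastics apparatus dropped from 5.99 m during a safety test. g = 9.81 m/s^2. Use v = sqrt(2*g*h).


v = sqrt(2 * g * h)
v = sqrt(2 * 9.81 * 5.99)
v = sqrt(117.5238) = 10.8408 m/s

10.8408 m/s


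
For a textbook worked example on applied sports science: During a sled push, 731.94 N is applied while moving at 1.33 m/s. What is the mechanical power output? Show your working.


P = F * v
P = 731.94 * 1.33
P = 973.4802 W

973.4802 W


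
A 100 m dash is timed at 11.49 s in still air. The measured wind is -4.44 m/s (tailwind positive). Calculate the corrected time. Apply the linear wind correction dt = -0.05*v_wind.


dt = -0.05 * v_wind = -0.05 * -4.44 = 0.222 s
t_corrected = t_still + dt = 11.49 + (0.222)
t_corrected = 11.712 s

11.712 s


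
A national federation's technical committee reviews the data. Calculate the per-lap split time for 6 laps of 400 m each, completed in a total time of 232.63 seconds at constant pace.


Split time = total_time / n_laps = 232.63 / 6
Split time = 38.7717 s per lap

38.7717 s


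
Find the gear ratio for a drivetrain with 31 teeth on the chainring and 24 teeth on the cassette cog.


GR = front_teeth / rear_teeth
GR = 31 / 24
GR = 1.2917

1.2917


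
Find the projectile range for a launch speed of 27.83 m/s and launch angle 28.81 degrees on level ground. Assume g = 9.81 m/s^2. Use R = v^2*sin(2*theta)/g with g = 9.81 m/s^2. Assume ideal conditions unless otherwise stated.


R = v^2 * sin(2*theta) / g
Convert angle to radians: theta = 28.81 deg = 0.5028 rad
sin(2*theta) = sin(1.0057) = 0.8445
R = 27.83^2 * 0.8445 / 9.81
R = 774.5089 * 0.8445 / 9.81 = 66.6753 m

66.6753 m


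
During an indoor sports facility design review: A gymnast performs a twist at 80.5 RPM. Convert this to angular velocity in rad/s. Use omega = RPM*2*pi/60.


omega = RPM * 2 * pi / 60
omega = 80.5 * 2 * 3.14159 / 60
omega = 505.7964 / 60 = 8.4299 rad/s

8.4299 rad/s
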